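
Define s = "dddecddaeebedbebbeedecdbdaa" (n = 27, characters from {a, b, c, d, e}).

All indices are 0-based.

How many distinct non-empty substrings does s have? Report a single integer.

rank | idx | suffix
   0 |  26 | a
   1 |  25 | aa
   2 |   7 | aeebedbebbeedecdbdaa
   3 |  15 | bbeedecdbdaa
   4 |  23 | bdaa
   5 |  13 | bebbeedecdbdaa
   6 |  10 | bedbebbeedecdbdaa
   7 |  16 | beedecdbdaa
   8 |  21 | cdbdaa
   9 |   4 | cddaeebedbebbeedecdbdaa
  10 |  24 | daa
  11 |   6 | daeebedbebbeedecdbdaa
  12 |  22 | dbdaa
  13 |  12 | dbebbeedecdbdaa
  14 |   5 | ddaeebedbebbeedecdbdaa
  15 |   0 | dddecddaeebedbebbeedecdbdaa
  16 |   1 | ddecddaeebedbebbeedecdbdaa
  17 |  19 | decdbdaa
  18 |   2 | decddaeebedbebbeedecdbdaa
  19 |  14 | ebbeedecdbdaa
  20 |   9 | ebedbebbeedecdbdaa
  21 |  20 | ecdbdaa
  22 |   3 | ecddaeebedbebbeedecdbdaa
  23 |  11 | edbebbeedecdbdaa
  24 |  18 | edecdbdaa
  25 |   8 | eebedbebbeedecdbdaa
  26 |  17 | eedecdbdaa

SA = [26, 25, 7, 15, 23, 13, 10, 16, 21, 4, 24, 6, 22, 12, 5, 0, 1, 19, 2, 14, 9, 20, 3, 11, 18, 8, 17]
[i] adj suffixes → lcp
  [1] 26/25 → 1 ('a')
  [2] 25/7 → 1 ('a')
  [3] 7/15 → 0 ('')
  [4] 15/23 → 1 ('b')
  [5] 23/13 → 1 ('b')
  [6] 13/10 → 2 ('be')
  [7] 10/16 → 2 ('be')
  [8] 16/21 → 0 ('')
  [9] 21/4 → 2 ('cd')
  [10] 4/24 → 0 ('')
  [11] 24/6 → 2 ('da')
  [12] 6/22 → 1 ('d')
  [13] 22/12 → 2 ('db')
  [14] 12/5 → 1 ('d')
  [15] 5/0 → 2 ('dd')
  [16] 0/1 → 2 ('dd')
  [17] 1/19 → 1 ('d')
  [18] 19/2 → 4 ('decd')
  [19] 2/14 → 0 ('')
  [20] 14/9 → 2 ('eb')
  [21] 9/20 → 1 ('e')
  [22] 20/3 → 3 ('ecd')
  [23] 3/11 → 1 ('e')
  [24] 11/18 → 2 ('ed')
  [25] 18/8 → 1 ('e')
  [26] 8/17 → 2 ('ee')

n(n+1)/2 = 27·28/2 = 378
Σ LCP = 0 + 1 + 1 + 0 + 1 + 1 + 2 + 2 + 0 + 2 + 0 + 2 + 1 + 2 + 1 + 2 + 2 + 1 + 4 + 0 + 2 + 1 + 3 + 1 + 2 + 1 + 2 = 37
distinct = 378 − 37 = 341

341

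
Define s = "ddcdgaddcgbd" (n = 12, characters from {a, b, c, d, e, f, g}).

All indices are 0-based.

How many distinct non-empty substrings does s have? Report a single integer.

68

sorted suffixes:
  #0 SA[0]=5  'addcgbd'
  #1 SA[1]=10  'bd'
  #2 SA[2]=2  'cdgaddcgbd'
  #3 SA[3]=8  'cgbd'
  #4 SA[4]=11  'd'
  #5 SA[5]=1  'dcdgaddcgbd'
  #6 SA[6]=7  'dcgbd'
  #7 SA[7]=0  'ddcdgaddcgbd'
  #8 SA[8]=6  'ddcgbd'
  #9 SA[9]=3  'dgaddcgbd'
  #10 SA[10]=4  'gaddcgbd'
  #11 SA[11]=9  'gbd'

SA = [5, 10, 2, 8, 11, 1, 7, 0, 6, 3, 4, 9]
[i] adj suffixes → lcp
  [1] 5/10 → 0 ('')
  [2] 10/2 → 0 ('')
  [3] 2/8 → 1 ('c')
  [4] 8/11 → 0 ('')
  [5] 11/1 → 1 ('d')
  [6] 1/7 → 2 ('dc')
  [7] 7/0 → 1 ('d')
  [8] 0/6 → 3 ('ddc')
  [9] 6/3 → 1 ('d')
  [10] 3/4 → 0 ('')
  [11] 4/9 → 1 ('g')

n(n+1)/2 = 12·13/2 = 78
Σ LCP = 0 + 0 + 0 + 1 + 0 + 1 + 2 + 1 + 3 + 1 + 0 + 1 = 10
distinct = 78 − 10 = 68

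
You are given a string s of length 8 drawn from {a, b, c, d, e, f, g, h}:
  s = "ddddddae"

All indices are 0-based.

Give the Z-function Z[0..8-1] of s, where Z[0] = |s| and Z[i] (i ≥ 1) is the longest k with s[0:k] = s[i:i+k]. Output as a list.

[8, 5, 4, 3, 2, 1, 0, 0]

Z[0]=8
i=1: outside box; Z[1]=5 extend→box=[1,6)
i=2: min(r-i=4, Z[1]=5)=4; Z[2]=4
i=3: min(r-i=3, Z[2]=4)=3; Z[3]=3
i=4: min(r-i=2, Z[3]=3)=2; Z[4]=2
i=5: min(r-i=1, Z[4]=2)=1; Z[5]=1
i=6: outside box; Z[6]=0
i=7: outside box; Z[7]=0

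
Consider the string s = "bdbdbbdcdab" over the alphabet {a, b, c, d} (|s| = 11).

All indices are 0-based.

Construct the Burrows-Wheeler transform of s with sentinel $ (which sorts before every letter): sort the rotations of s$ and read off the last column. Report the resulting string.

rank  rotation      last
    0  $bdbdbbdcdab  b
    1  ab$bdbdbbdcd  d
    2  b$bdbdbbdcda  a
    3  bbdcdab$bdbd  d
    4  bdbbdcdab$bd  d
    5  bdbdbbdcdab$  $
    6  bdcdab$bdbdb  b
    7  cdab$bdbdbbd  d
    8  dab$bdbdbbdc  c
    9  dbbdcdab$bdb  b
   10  dbdbbdcdab$b  b
   11  dcdab$bdbdbb  b

bdadd$bdcbbb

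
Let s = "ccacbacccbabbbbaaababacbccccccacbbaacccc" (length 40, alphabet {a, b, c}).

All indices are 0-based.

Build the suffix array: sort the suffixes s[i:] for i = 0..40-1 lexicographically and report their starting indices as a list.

[15, 16, 34, 17, 19, 10, 2, 30, 21, 5, 35, 14, 33, 18, 9, 20, 4, 13, 32, 12, 11, 23, 39, 1, 29, 8, 3, 31, 22, 38, 0, 28, 7, 37, 27, 6, 36, 26, 25, 24]

rank | idx | suffix
   0 |  15 | aaababacbccccccacbbaacccc
   1 |  16 | aababacbccccccacbbaacccc
   2 |  34 | aacccc
   3 |  17 | ababacbccccccacbbaacccc
   4 |  19 | abacbccccccacbbaacccc
   5 |  10 | abbbbaaababacbccccccacbbaacccc
   6 |   2 | acbacccbabbbbaaababacbccccccacbbaacccc
   7 |  30 | acbbaacccc
   8 |  21 | acbccccccacbbaacccc
   9 |   5 | acccbabbbbaaababacbccccccacbbaacccc
  10 |  35 | acccc
  11 |  14 | baaababacbccccccacbbaacccc
  12 |  33 | baacccc
  13 |  18 | babacbccccccacbbaacccc
  14 |   9 | babbbbaaababacbccccccacbbaacccc
  15 |  20 | bacbccccccacbbaacccc
  16 |   4 | bacccbabbbbaaababacbccccccacbbaacccc
  17 |  13 | bbaaababacbccccccacbbaacccc
  18 |  32 | bbaacccc
  19 |  12 | bbbaaababacbccccccacbbaacccc
  20 |  11 | bbbbaaababacbccccccacbbaacccc
  21 |  23 | bccccccacbbaacccc
  22 |  39 | c
  23 |   1 | cacbacccbabbbbaaababacbccccccacbbaacccc
  24 |  29 | cacbbaacccc
  25 |   8 | cbabbbbaaababacbccccccacbbaacccc
  26 |   3 | cbacccbabbbbaaababacbccccccacbbaacccc
  27 |  31 | cbbaacccc
  28 |  22 | cbccccccacbbaacccc
  29 |  38 | cc
  30 |   0 | ccacbacccbabbbbaaababacbccccccacbbaacccc
  31 |  28 | ccacbbaacccc
  32 |   7 | ccbabbbbaaababacbccccccacbbaacccc
  33 |  37 | ccc
  34 |  27 | cccacbbaacccc
  35 |   6 | cccbabbbbaaababacbccccccacbbaacccc
  36 |  36 | cccc
  37 |  26 | ccccacbbaacccc
  38 |  25 | cccccacbbaacccc
  39 |  24 | ccccccacbbaacccc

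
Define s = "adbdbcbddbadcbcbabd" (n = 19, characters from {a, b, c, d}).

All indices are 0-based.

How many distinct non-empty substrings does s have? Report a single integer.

sorted suffixes:
  #0 SA[0]=16  'abd'
  #1 SA[1]=0  'adbdbcbddbadcbcbabd'
  #2 SA[2]=10  'adcbcbabd'
  #3 SA[3]=15  'babd'
  #4 SA[4]=9  'badcbcbabd'
  #5 SA[5]=13  'bcbabd'
  #6 SA[6]=4  'bcbddbadcbcbabd'
  #7 SA[7]=17  'bd'
  #8 SA[8]=2  'bdbcbddbadcbcbabd'
  #9 SA[9]=6  'bddbadcbcbabd'
  #10 SA[10]=14  'cbabd'
  #11 SA[11]=12  'cbcbabd'
  #12 SA[12]=5  'cbddbadcbcbabd'
  #13 SA[13]=18  'd'
  #14 SA[14]=8  'dbadcbcbabd'
  #15 SA[15]=3  'dbcbddbadcbcbabd'
  #16 SA[16]=1  'dbdbcbddbadcbcbabd'
  #17 SA[17]=11  'dcbcbabd'
  #18 SA[18]=7  'ddbadcbcbabd'

SA = [16, 0, 10, 15, 9, 13, 4, 17, 2, 6, 14, 12, 5, 18, 8, 3, 1, 11, 7]
i: (SA[i-1],SA[i]) lcp shared
  1: (16,0) 1 'a'
  2: (0,10) 2 'ad'
  3: (10,15) 0 ''
  4: (15,9) 2 'ba'
  5: (9,13) 1 'b'
  6: (13,4) 3 'bcb'
  7: (4,17) 1 'b'
  8: (17,2) 2 'bd'
  9: (2,6) 2 'bd'
  10: (6,14) 0 ''
  11: (14,12) 2 'cb'
  12: (12,5) 2 'cb'
  13: (5,18) 0 ''
  14: (18,8) 1 'd'
  15: (8,3) 2 'db'
  16: (3,1) 2 'db'
  17: (1,11) 1 'd'
  18: (11,7) 1 'd'

n(n+1)/2 = 19·20/2 = 190
Σ LCP = 0 + 1 + 2 + 0 + 2 + 1 + 3 + 1 + 2 + 2 + 0 + 2 + 2 + 0 + 1 + 2 + 2 + 1 + 1 = 25
distinct = 190 − 25 = 165

165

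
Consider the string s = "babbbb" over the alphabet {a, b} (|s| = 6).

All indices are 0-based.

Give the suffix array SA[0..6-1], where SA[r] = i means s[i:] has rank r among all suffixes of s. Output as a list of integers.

sorted suffixes:
  #0 SA[0]=1  'abbbb'
  #1 SA[1]=5  'b'
  #2 SA[2]=0  'babbbb'
  #3 SA[3]=4  'bb'
  #4 SA[4]=3  'bbb'
  #5 SA[5]=2  'bbbb'

[1, 5, 0, 4, 3, 2]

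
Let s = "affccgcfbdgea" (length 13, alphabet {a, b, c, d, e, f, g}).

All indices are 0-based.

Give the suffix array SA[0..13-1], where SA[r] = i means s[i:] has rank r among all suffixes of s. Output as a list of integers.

rank→(start, suffix):
  0 → (12, 'a')
  1 → (0, 'affccgcfbdgea')
  2 → (8, 'bdgea')
  3 → (3, 'ccgcfbdgea')
  4 → (6, 'cfbdgea')
  5 → (4, 'cgcfbdgea')
  6 → (9, 'dgea')
  7 → (11, 'ea')
  8 → (7, 'fbdgea')
  9 → (2, 'fccgcfbdgea')
  10 → (1, 'ffccgcfbdgea')
  11 → (5, 'gcfbdgea')
  12 → (10, 'gea')

[12, 0, 8, 3, 6, 4, 9, 11, 7, 2, 1, 5, 10]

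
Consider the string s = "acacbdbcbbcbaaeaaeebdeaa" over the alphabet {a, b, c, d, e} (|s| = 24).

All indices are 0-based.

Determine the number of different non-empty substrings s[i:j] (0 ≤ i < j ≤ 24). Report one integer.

269

rank | idx | suffix
   0 |  23 | a
   1 |  22 | aa
   2 |  12 | aaeaaeebdeaa
   3 |  15 | aaeebdeaa
   4 |   0 | acacbdbcbbcbaaeaaeebdeaa
   5 |   2 | acbdbcbbcbaaeaaeebdeaa
   6 |  13 | aeaaeebdeaa
   7 |  16 | aeebdeaa
   8 |  11 | baaeaaeebdeaa
   9 |   8 | bbcbaaeaaeebdeaa
  10 |   9 | bcbaaeaaeebdeaa
  11 |   6 | bcbbcbaaeaaeebdeaa
  12 |   4 | bdbcbbcbaaeaaeebdeaa
  13 |  19 | bdeaa
  14 |   1 | cacbdbcbbcbaaeaaeebdeaa
  15 |  10 | cbaaeaaeebdeaa
  16 |   7 | cbbcbaaeaaeebdeaa
  17 |   3 | cbdbcbbcbaaeaaeebdeaa
  18 |   5 | dbcbbcbaaeaaeebdeaa
  19 |  20 | deaa
  20 |  21 | eaa
  21 |  14 | eaaeebdeaa
  22 |  18 | ebdeaa
  23 |  17 | eebdeaa

SA = [23, 22, 12, 15, 0, 2, 13, 16, 11, 8, 9, 6, 4, 19, 1, 10, 7, 3, 5, 20, 21, 14, 18, 17]
i: (SA[i-1],SA[i]) lcp shared
  1: (23,22) 1 'a'
  2: (22,12) 2 'aa'
  3: (12,15) 3 'aae'
  4: (15,0) 1 'a'
  5: (0,2) 2 'ac'
  6: (2,13) 1 'a'
  7: (13,16) 2 'ae'
  8: (16,11) 0 ''
  9: (11,8) 1 'b'
  10: (8,9) 1 'b'
  11: (9,6) 3 'bcb'
  12: (6,4) 1 'b'
  13: (4,19) 2 'bd'
  14: (19,1) 0 ''
  15: (1,10) 1 'c'
  16: (10,7) 2 'cb'
  17: (7,3) 2 'cb'
  18: (3,5) 0 ''
  19: (5,20) 1 'd'
  20: (20,21) 0 ''
  21: (21,14) 3 'eaa'
  22: (14,18) 1 'e'
  23: (18,17) 1 'e'

n(n+1)/2 = 24·25/2 = 300
Σ LCP = 0 + 1 + 2 + 3 + 1 + 2 + 1 + 2 + 0 + 1 + 1 + 3 + 1 + 2 + 0 + 1 + 2 + 2 + 0 + 1 + 0 + 3 + 1 + 1 = 31
distinct = 300 − 31 = 269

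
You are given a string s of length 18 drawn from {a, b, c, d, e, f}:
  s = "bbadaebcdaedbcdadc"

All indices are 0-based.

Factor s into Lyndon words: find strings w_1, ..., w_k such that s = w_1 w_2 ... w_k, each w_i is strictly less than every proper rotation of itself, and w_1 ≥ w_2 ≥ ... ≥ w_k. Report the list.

emit factor 1: 'b' (i=0, period=1)
emit factor 2: 'b' (i=1, period=1)
emit factor 3: 'adaebcdaedbcdadc' (i=2, period=16)

["b", "b", "adaebcdaedbcdadc"]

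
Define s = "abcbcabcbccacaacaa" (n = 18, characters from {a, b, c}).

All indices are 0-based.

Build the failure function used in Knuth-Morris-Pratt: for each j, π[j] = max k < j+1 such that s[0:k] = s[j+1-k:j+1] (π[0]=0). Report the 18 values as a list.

π[0] = 0
j=1 s[j]='b': π[1]=0 (border '')
j=2 s[j]='c': π[2]=0 (border '')
j=3 s[j]='b': π[3]=0 (border '')
j=4 s[j]='c': π[4]=0 (border '')
j=5 s[j]='a': π[5]=1 (border 'a')
j=6 s[j]='b': π[6]=2 (border 'ab')
j=7 s[j]='c': π[7]=3 (border 'abc')
j=8 s[j]='b': π[8]=4 (border 'abcb')
j=9 s[j]='c': π[9]=5 (border 'abcbc')
j=10 s[j]='c': k: 5→0; π[10]=0 (border '')
j=11 s[j]='a': π[11]=1 (border 'a')
j=12 s[j]='c': k: 1→0; π[12]=0 (border '')
j=13 s[j]='a': π[13]=1 (border 'a')
j=14 s[j]='a': k: 1→0; π[14]=1 (border 'a')
j=15 s[j]='c': k: 1→0; π[15]=0 (border '')
j=16 s[j]='a': π[16]=1 (border 'a')
j=17 s[j]='a': k: 1→0; π[17]=1 (border 'a')

[0, 0, 0, 0, 0, 1, 2, 3, 4, 5, 0, 1, 0, 1, 1, 0, 1, 1]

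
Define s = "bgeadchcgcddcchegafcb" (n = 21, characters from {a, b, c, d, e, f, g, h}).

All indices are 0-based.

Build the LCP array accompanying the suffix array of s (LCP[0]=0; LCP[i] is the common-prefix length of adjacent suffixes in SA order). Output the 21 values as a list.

sorted suffixes:
  #0 SA[0]=3  'adchcgcddcchegafcb'
  #1 SA[1]=17  'afcb'
  #2 SA[2]=20  'b'
  #3 SA[3]=0  'bgeadchcgcddcchegafcb'
  #4 SA[4]=19  'cb'
  #5 SA[5]=12  'cchegafcb'
  #6 SA[6]=9  'cddcchegafcb'
  #7 SA[7]=7  'cgcddcchegafcb'
  #8 SA[8]=5  'chcgcddcchegafcb'
  #9 SA[9]=13  'chegafcb'
  #10 SA[10]=11  'dcchegafcb'
  #11 SA[11]=4  'dchcgcddcchegafcb'
  #12 SA[12]=10  'ddcchegafcb'
  #13 SA[13]=2  'eadchcgcddcchegafcb'
  #14 SA[14]=15  'egafcb'
  #15 SA[15]=18  'fcb'
  #16 SA[16]=16  'gafcb'
  #17 SA[17]=8  'gcddcchegafcb'
  #18 SA[18]=1  'geadchcgcddcchegafcb'
  #19 SA[19]=6  'hcgcddcchegafcb'
  #20 SA[20]=14  'hegafcb'

SA = [3, 17, 20, 0, 19, 12, 9, 7, 5, 13, 11, 4, 10, 2, 15, 18, 16, 8, 1, 6, 14]
rank  pair      lcp
   1  s[3:],s[17:]  1  'a'
   2  s[17:],s[20:]  0  ''
   3  s[20:],s[0:]  1  'b'
   4  s[0:],s[19:]  0  ''
   5  s[19:],s[12:]  1  'c'
   6  s[12:],s[9:]  1  'c'
   7  s[9:],s[7:]  1  'c'
   8  s[7:],s[5:]  1  'c'
   9  s[5:],s[13:]  2  'ch'
  10  s[13:],s[11:]  0  ''
  11  s[11:],s[4:]  2  'dc'
  12  s[4:],s[10:]  1  'd'
  13  s[10:],s[2:]  0  ''
  14  s[2:],s[15:]  1  'e'
  15  s[15:],s[18:]  0  ''
  16  s[18:],s[16:]  0  ''
  17  s[16:],s[8:]  1  'g'
  18  s[8:],s[1:]  1  'g'
  19  s[1:],s[6:]  0  ''
  20  s[6:],s[14:]  1  'h'

[0, 1, 0, 1, 0, 1, 1, 1, 1, 2, 0, 2, 1, 0, 1, 0, 0, 1, 1, 0, 1]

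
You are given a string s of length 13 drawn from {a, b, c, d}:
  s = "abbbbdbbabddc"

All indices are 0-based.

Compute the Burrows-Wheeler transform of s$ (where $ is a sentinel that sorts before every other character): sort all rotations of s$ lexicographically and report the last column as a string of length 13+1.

c$bbdabbbadbdb

rank  rotation        last
    0  $abbbbdbbabddc  c
    1  abbbbdbbabddc$  $
    2  abddc$abbbbdbb  b
    3  babddc$abbbbdb  b
    4  bbabddc$abbbbd  d
    5  bbbbdbbabddc$a  a
    6  bbbdbbabddc$ab  b
    7  bbdbbabddc$abb  b
    8  bdbbabddc$abbb  b
    9  bddc$abbbbdbba  a
   10  c$abbbbdbbabdd  d
   11  dbbabddc$abbbb  b
   12  dc$abbbbdbbabd  d
   13  ddc$abbbbdbbab  b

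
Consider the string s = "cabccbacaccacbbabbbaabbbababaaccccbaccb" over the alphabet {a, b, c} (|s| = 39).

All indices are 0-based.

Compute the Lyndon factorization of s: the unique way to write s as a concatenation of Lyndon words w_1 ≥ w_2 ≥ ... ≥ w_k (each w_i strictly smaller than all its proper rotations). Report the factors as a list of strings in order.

emit factor 1: 'c' (i=0, period=1)
emit factor 2: 'abccbacaccacbb' (i=1, period=14)
emit factor 3: 'abbb' (i=15, period=4)
emit factor 4: 'aabbbababaaccccbaccb' (i=19, period=20)

["c", "abccbacaccacbb", "abbb", "aabbbababaaccccbaccb"]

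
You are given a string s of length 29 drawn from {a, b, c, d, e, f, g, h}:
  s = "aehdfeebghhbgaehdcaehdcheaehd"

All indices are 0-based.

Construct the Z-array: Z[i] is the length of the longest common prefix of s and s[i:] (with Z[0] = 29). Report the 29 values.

[29, 0, 0, 0, 0, 0, 0, 0, 0, 0, 0, 0, 0, 4, 0, 0, 0, 0, 4, 0, 0, 0, 0, 0, 0, 4, 0, 0, 0]

Z[0]=29
i=1: fresh scan; Z[1]=0
i=2: fresh scan; Z[2]=0
i=3: fresh scan; Z[3]=0
i=4: fresh scan; Z[4]=0
i=5: fresh scan; Z[5]=0
i=6: fresh scan; Z[6]=0
i=7: fresh scan; Z[7]=0
i=8: fresh scan; Z[8]=0
i=9: fresh scan; Z[9]=0
i=10: fresh scan; Z[10]=0
i=11: fresh scan; Z[11]=0
i=12: fresh scan; Z[12]=0
i=13: fresh scan; Z[13]=4 scan→box=[13,17)
i=14: min(r-i=3, Z[1]=0)=0; Z[14]=0
i=15: min(r-i=2, Z[2]=0)=0; Z[15]=0
i=16: min(r-i=1, Z[3]=0)=0; Z[16]=0
i=17: fresh scan; Z[17]=0
i=18: fresh scan; Z[18]=4 scan→box=[18,22)
i=19: min(r-i=3, Z[1]=0)=0; Z[19]=0
i=20: min(r-i=2, Z[2]=0)=0; Z[20]=0
i=21: min(r-i=1, Z[3]=0)=0; Z[21]=0
i=22: fresh scan; Z[22]=0
i=23: fresh scan; Z[23]=0
i=24: fresh scan; Z[24]=0
i=25: fresh scan; Z[25]=4 scan→box=[25,29)
i=26: min(r-i=3, Z[1]=0)=0; Z[26]=0
i=27: min(r-i=2, Z[2]=0)=0; Z[27]=0
i=28: min(r-i=1, Z[3]=0)=0; Z[28]=0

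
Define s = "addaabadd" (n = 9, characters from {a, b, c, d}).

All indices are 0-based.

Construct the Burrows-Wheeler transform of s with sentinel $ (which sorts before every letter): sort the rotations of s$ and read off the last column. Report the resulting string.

ddab$addaa

rank  rotation    last
    0  $addaabadd  d
    1  aabadd$add  d
    2  abadd$adda  a
    3  add$addaab  b
    4  addaabadd$  $
    5  badd$addaa  a
    6  d$addaabad  d
    7  daabadd$ad  d
    8  dd$addaaba  a
    9  ddaabadd$a  a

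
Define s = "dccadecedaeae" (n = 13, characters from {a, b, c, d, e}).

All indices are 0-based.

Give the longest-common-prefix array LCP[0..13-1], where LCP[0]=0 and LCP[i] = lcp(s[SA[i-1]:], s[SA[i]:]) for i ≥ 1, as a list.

sorted suffixes:
  #0 SA[0]=3  'adecedaeae'
  #1 SA[1]=11  'ae'
  #2 SA[2]=9  'aeae'
  #3 SA[3]=2  'cadecedaeae'
  #4 SA[4]=1  'ccadecedaeae'
  #5 SA[5]=6  'cedaeae'
  #6 SA[6]=8  'daeae'
  #7 SA[7]=0  'dccadecedaeae'
  #8 SA[8]=4  'decedaeae'
  #9 SA[9]=12  'e'
  #10 SA[10]=10  'eae'
  #11 SA[11]=5  'ecedaeae'
  #12 SA[12]=7  'edaeae'

SA = [3, 11, 9, 2, 1, 6, 8, 0, 4, 12, 10, 5, 7]
rank  pair      lcp
   1  s[3:],s[11:]  1  'a'
   2  s[11:],s[9:]  2  'ae'
   3  s[9:],s[2:]  0  ''
   4  s[2:],s[1:]  1  'c'
   5  s[1:],s[6:]  1  'c'
   6  s[6:],s[8:]  0  ''
   7  s[8:],s[0:]  1  'd'
   8  s[0:],s[4:]  1  'd'
   9  s[4:],s[12:]  0  ''
  10  s[12:],s[10:]  1  'e'
  11  s[10:],s[5:]  1  'e'
  12  s[5:],s[7:]  1  'e'

[0, 1, 2, 0, 1, 1, 0, 1, 1, 0, 1, 1, 1]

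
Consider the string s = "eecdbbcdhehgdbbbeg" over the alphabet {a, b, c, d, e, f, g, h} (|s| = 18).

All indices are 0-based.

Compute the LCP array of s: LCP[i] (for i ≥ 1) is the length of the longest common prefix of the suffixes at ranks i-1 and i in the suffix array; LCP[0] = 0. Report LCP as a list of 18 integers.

[0, 2, 2, 1, 1, 0, 2, 0, 3, 1, 0, 1, 1, 1, 0, 1, 0, 1]

rank | idx | suffix
   0 |  13 | bbbeg
   1 |   4 | bbcdhehgdbbbeg
   2 |  14 | bbeg
   3 |   5 | bcdhehgdbbbeg
   4 |  15 | beg
   5 |   2 | cdbbcdhehgdbbbeg
   6 |   6 | cdhehgdbbbeg
   7 |  12 | dbbbeg
   8 |   3 | dbbcdhehgdbbbeg
   9 |   7 | dhehgdbbbeg
  10 |   1 | ecdbbcdhehgdbbbeg
  11 |   0 | eecdbbcdhehgdbbbeg
  12 |  16 | eg
  13 |   9 | ehgdbbbeg
  14 |  17 | g
  15 |  11 | gdbbbeg
  16 |   8 | hehgdbbbeg
  17 |  10 | hgdbbbeg

SA = [13, 4, 14, 5, 15, 2, 6, 12, 3, 7, 1, 0, 16, 9, 17, 11, 8, 10]
rank  pair      lcp
   1  s[13:],s[4:]  2  'bb'
   2  s[4:],s[14:]  2  'bb'
   3  s[14:],s[5:]  1  'b'
   4  s[5:],s[15:]  1  'b'
   5  s[15:],s[2:]  0  ''
   6  s[2:],s[6:]  2  'cd'
   7  s[6:],s[12:]  0  ''
   8  s[12:],s[3:]  3  'dbb'
   9  s[3:],s[7:]  1  'd'
  10  s[7:],s[1:]  0  ''
  11  s[1:],s[0:]  1  'e'
  12  s[0:],s[16:]  1  'e'
  13  s[16:],s[9:]  1  'e'
  14  s[9:],s[17:]  0  ''
  15  s[17:],s[11:]  1  'g'
  16  s[11:],s[8:]  0  ''
  17  s[8:],s[10:]  1  'h'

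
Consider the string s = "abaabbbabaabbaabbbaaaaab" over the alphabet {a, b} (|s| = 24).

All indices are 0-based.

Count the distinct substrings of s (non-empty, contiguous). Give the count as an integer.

rank | idx | suffix
   0 |  18 | aaaaab
   1 |  19 | aaaab
   2 |  20 | aaab
   3 |  21 | aab
   4 |   9 | aabbaabbbaaaaab
   5 |  13 | aabbbaaaaab
   6 |   2 | aabbbabaabbaabbbaaaaab
   7 |  22 | ab
   8 |   7 | abaabbaabbbaaaaab
   9 |   0 | abaabbbabaabbaabbbaaaaab
  10 |  10 | abbaabbbaaaaab
  11 |  14 | abbbaaaaab
  12 |   3 | abbbabaabbaabbbaaaaab
  13 |  23 | b
  14 |  17 | baaaaab
  15 |   8 | baabbaabbbaaaaab
  16 |  12 | baabbbaaaaab
  17 |   1 | baabbbabaabbaabbbaaaaab
  18 |   6 | babaabbaabbbaaaaab
  19 |  16 | bbaaaaab
  20 |  11 | bbaabbbaaaaab
  21 |   5 | bbabaabbaabbbaaaaab
  22 |  15 | bbbaaaaab
  23 |   4 | bbbabaabbaabbbaaaaab

SA = [18, 19, 20, 21, 9, 13, 2, 22, 7, 0, 10, 14, 3, 23, 17, 8, 12, 1, 6, 16, 11, 5, 15, 4]
[i] adj suffixes → lcp
  [1] 18/19 → 4 ('aaaa')
  [2] 19/20 → 3 ('aaa')
  [3] 20/21 → 2 ('aa')
  [4] 21/9 → 3 ('aab')
  [5] 9/13 → 4 ('aabb')
  [6] 13/2 → 6 ('aabbba')
  [7] 2/22 → 1 ('a')
  [8] 22/7 → 2 ('ab')
  [9] 7/0 → 6 ('abaabb')
  [10] 0/10 → 2 ('ab')
  [11] 10/14 → 3 ('abb')
  [12] 14/3 → 5 ('abbba')
  [13] 3/23 → 0 ('')
  [14] 23/17 → 1 ('b')
  [15] 17/8 → 3 ('baa')
  [16] 8/12 → 5 ('baabb')
  [17] 12/1 → 7 ('baabbba')
  [18] 1/6 → 2 ('ba')
  [19] 6/16 → 1 ('b')
  [20] 16/11 → 4 ('bbaa')
  [21] 11/5 → 3 ('bba')
  [22] 5/15 → 2 ('bb')
  [23] 15/4 → 4 ('bbba')

n(n+1)/2 = 24·25/2 = 300
Σ LCP = 0 + 4 + 3 + 2 + 3 + 4 + 6 + 1 + 2 + 6 + 2 + 3 + 5 + 0 + 1 + 3 + 5 + 7 + 2 + 1 + 4 + 3 + 2 + 4 = 73
distinct = 300 − 73 = 227

227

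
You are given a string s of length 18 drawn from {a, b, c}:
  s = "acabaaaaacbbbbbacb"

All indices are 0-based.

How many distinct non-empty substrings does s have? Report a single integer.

sorted suffixes:
  #0 SA[0]=4  'aaaaacbbbbbacb'
  #1 SA[1]=5  'aaaacbbbbbacb'
  #2 SA[2]=6  'aaacbbbbbacb'
  #3 SA[3]=7  'aacbbbbbacb'
  #4 SA[4]=2  'abaaaaacbbbbbacb'
  #5 SA[5]=0  'acabaaaaacbbbbbacb'
  #6 SA[6]=15  'acb'
  #7 SA[7]=8  'acbbbbbacb'
  #8 SA[8]=17  'b'
  #9 SA[9]=3  'baaaaacbbbbbacb'
  #10 SA[10]=14  'bacb'
  #11 SA[11]=13  'bbacb'
  #12 SA[12]=12  'bbbacb'
  #13 SA[13]=11  'bbbbacb'
  #14 SA[14]=10  'bbbbbacb'
  #15 SA[15]=1  'cabaaaaacbbbbbacb'
  #16 SA[16]=16  'cb'
  #17 SA[17]=9  'cbbbbbacb'

SA = [4, 5, 6, 7, 2, 0, 15, 8, 17, 3, 14, 13, 12, 11, 10, 1, 16, 9]
i: (SA[i-1],SA[i]) lcp shared
  1: (4,5) 4 'aaaa'
  2: (5,6) 3 'aaa'
  3: (6,7) 2 'aa'
  4: (7,2) 1 'a'
  5: (2,0) 1 'a'
  6: (0,15) 2 'ac'
  7: (15,8) 3 'acb'
  8: (8,17) 0 ''
  9: (17,3) 1 'b'
  10: (3,14) 2 'ba'
  11: (14,13) 1 'b'
  12: (13,12) 2 'bb'
  13: (12,11) 3 'bbb'
  14: (11,10) 4 'bbbb'
  15: (10,1) 0 ''
  16: (1,16) 1 'c'
  17: (16,9) 2 'cb'

n(n+1)/2 = 18·19/2 = 171
Σ LCP = 0 + 4 + 3 + 2 + 1 + 1 + 2 + 3 + 0 + 1 + 2 + 1 + 2 + 3 + 4 + 0 + 1 + 2 = 32
distinct = 171 − 32 = 139

139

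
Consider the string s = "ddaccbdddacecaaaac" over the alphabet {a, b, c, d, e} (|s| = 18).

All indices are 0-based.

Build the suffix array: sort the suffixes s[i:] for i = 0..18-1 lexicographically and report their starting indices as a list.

rank | idx | suffix
   0 |  13 | aaaac
   1 |  14 | aaac
   2 |  15 | aac
   3 |  16 | ac
   4 |   2 | accbdddacecaaaac
   5 |   9 | acecaaaac
   6 |   5 | bdddacecaaaac
   7 |  17 | c
   8 |  12 | caaaac
   9 |   4 | cbdddacecaaaac
  10 |   3 | ccbdddacecaaaac
  11 |  10 | cecaaaac
  12 |   1 | daccbdddacecaaaac
  13 |   8 | dacecaaaac
  14 |   0 | ddaccbdddacecaaaac
  15 |   7 | ddacecaaaac
  16 |   6 | dddacecaaaac
  17 |  11 | ecaaaac

[13, 14, 15, 16, 2, 9, 5, 17, 12, 4, 3, 10, 1, 8, 0, 7, 6, 11]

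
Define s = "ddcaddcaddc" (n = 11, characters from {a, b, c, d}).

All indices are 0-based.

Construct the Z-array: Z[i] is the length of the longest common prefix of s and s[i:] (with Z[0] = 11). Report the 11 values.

[11, 1, 0, 0, 7, 1, 0, 0, 3, 1, 0]

Z[0]=11
i=1: i≥r, start 0; Z[1]=1 scan→box=[1,2)
i=2: i≥r, start 0; Z[2]=0
i=3: i≥r, start 0; Z[3]=0
i=4: i≥r, start 0; Z[4]=7 scan→box=[4,11)
i=5: min(r-i=6, Z[1]=1)=1; Z[5]=1
i=6: min(r-i=5, Z[2]=0)=0; Z[6]=0
i=7: min(r-i=4, Z[3]=0)=0; Z[7]=0
i=8: min(r-i=3, Z[4]=7)=3; Z[8]=3
i=9: min(r-i=2, Z[5]=1)=1; Z[9]=1
i=10: min(r-i=1, Z[6]=0)=0; Z[10]=0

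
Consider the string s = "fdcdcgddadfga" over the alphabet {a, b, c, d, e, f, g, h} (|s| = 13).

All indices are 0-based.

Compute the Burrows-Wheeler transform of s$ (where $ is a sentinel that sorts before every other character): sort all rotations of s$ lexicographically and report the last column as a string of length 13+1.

agddddfcga$dfc

rank  rotation        last
    0  $fdcdcgddadfga  a
    1  a$fdcdcgddadfg  g
    2  adfga$fdcdcgdd  d
    3  cdcgddadfga$fd  d
    4  cgddadfga$fdcd  d
    5  dadfga$fdcdcgd  d
    6  dcdcgddadfga$f  f
    7  dcgddadfga$fdc  c
    8  ddadfga$fdcdcg  g
    9  dfga$fdcdcgdda  a
   10  fdcdcgddadfga$  $
   11  fga$fdcdcgddad  d
   12  ga$fdcdcgddadf  f
   13  gddadfga$fdcdc  c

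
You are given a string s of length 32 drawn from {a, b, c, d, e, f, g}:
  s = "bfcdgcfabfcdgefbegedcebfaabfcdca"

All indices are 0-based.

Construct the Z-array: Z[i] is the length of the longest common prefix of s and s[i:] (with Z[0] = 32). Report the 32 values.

Z[0]=32
i=1: outside box; Z[1]=0
i=2: outside box; Z[2]=0
i=3: outside box; Z[3]=0
i=4: outside box; Z[4]=0
i=5: outside box; Z[5]=0
i=6: outside box; Z[6]=0
i=7: outside box; Z[7]=0
i=8: outside box; Z[8]=5 extend→box=[8,13)
i=9: min(r-i=4, Z[1]=0)=0; Z[9]=0
i=10: min(r-i=3, Z[2]=0)=0; Z[10]=0
i=11: min(r-i=2, Z[3]=0)=0; Z[11]=0
i=12: min(r-i=1, Z[4]=0)=0; Z[12]=0
i=13: outside box; Z[13]=0
i=14: outside box; Z[14]=0
i=15: outside box; Z[15]=1 extend→box=[15,16)
i=16: outside box; Z[16]=0
i=17: outside box; Z[17]=0
i=18: outside box; Z[18]=0
i=19: outside box; Z[19]=0
i=20: outside box; Z[20]=0
i=21: outside box; Z[21]=0
i=22: outside box; Z[22]=2 extend→box=[22,24)
i=23: min(r-i=1, Z[1]=0)=0; Z[23]=0
i=24: outside box; Z[24]=0
i=25: outside box; Z[25]=0
i=26: outside box; Z[26]=4 extend→box=[26,30)
i=27: min(r-i=3, Z[1]=0)=0; Z[27]=0
i=28: min(r-i=2, Z[2]=0)=0; Z[28]=0
i=29: min(r-i=1, Z[3]=0)=0; Z[29]=0
i=30: outside box; Z[30]=0
i=31: outside box; Z[31]=0

[32, 0, 0, 0, 0, 0, 0, 0, 5, 0, 0, 0, 0, 0, 0, 1, 0, 0, 0, 0, 0, 0, 2, 0, 0, 0, 4, 0, 0, 0, 0, 0]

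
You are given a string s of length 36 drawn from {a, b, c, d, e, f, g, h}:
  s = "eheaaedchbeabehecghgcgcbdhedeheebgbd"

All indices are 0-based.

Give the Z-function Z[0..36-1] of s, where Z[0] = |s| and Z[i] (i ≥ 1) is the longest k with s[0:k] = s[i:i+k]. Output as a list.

[36, 0, 1, 0, 0, 1, 0, 0, 0, 0, 1, 0, 0, 3, 0, 1, 0, 0, 0, 0, 0, 0, 0, 0, 0, 0, 1, 0, 3, 0, 1, 1, 0, 0, 0, 0]

Z[0]=36
i=1: fresh scan; Z[1]=0
i=2: fresh scan; Z[2]=1 scan→box=[2,3)
i=3: fresh scan; Z[3]=0
i=4: fresh scan; Z[4]=0
i=5: fresh scan; Z[5]=1 scan→box=[5,6)
i=6: fresh scan; Z[6]=0
i=7: fresh scan; Z[7]=0
i=8: fresh scan; Z[8]=0
i=9: fresh scan; Z[9]=0
i=10: fresh scan; Z[10]=1 scan→box=[10,11)
i=11: fresh scan; Z[11]=0
i=12: fresh scan; Z[12]=0
i=13: fresh scan; Z[13]=3 scan→box=[13,16)
i=14: min(r-i=2, Z[1]=0)=0; Z[14]=0
i=15: min(r-i=1, Z[2]=1)=1; Z[15]=1
i=16: fresh scan; Z[16]=0
i=17: fresh scan; Z[17]=0
i=18: fresh scan; Z[18]=0
i=19: fresh scan; Z[19]=0
i=20: fresh scan; Z[20]=0
i=21: fresh scan; Z[21]=0
i=22: fresh scan; Z[22]=0
i=23: fresh scan; Z[23]=0
i=24: fresh scan; Z[24]=0
i=25: fresh scan; Z[25]=0
i=26: fresh scan; Z[26]=1 scan→box=[26,27)
i=27: fresh scan; Z[27]=0
i=28: fresh scan; Z[28]=3 scan→box=[28,31)
i=29: min(r-i=2, Z[1]=0)=0; Z[29]=0
i=30: min(r-i=1, Z[2]=1)=1; Z[30]=1
i=31: fresh scan; Z[31]=1 scan→box=[31,32)
i=32: fresh scan; Z[32]=0
i=33: fresh scan; Z[33]=0
i=34: fresh scan; Z[34]=0
i=35: fresh scan; Z[35]=0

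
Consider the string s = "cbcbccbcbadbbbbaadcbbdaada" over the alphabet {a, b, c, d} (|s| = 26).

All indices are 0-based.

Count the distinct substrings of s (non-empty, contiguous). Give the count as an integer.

309

rank | idx | suffix
   0 |  25 | a
   1 |  22 | aada
   2 |  15 | aadcbbdaada
   3 |  23 | ada
   4 |   9 | adbbbbaadcbbdaada
   5 |  16 | adcbbdaada
   6 |  14 | baadcbbdaada
   7 |   8 | badbbbbaadcbbdaada
   8 |  13 | bbaadcbbdaada
   9 |  12 | bbbaadcbbdaada
  10 |  11 | bbbbaadcbbdaada
  11 |  19 | bbdaada
  12 |   6 | bcbadbbbbaadcbbdaada
  13 |   1 | bcbccbcbadbbbbaadcbbdaada
  14 |   3 | bccbcbadbbbbaadcbbdaada
  15 |  20 | bdaada
  16 |   7 | cbadbbbbaadcbbdaada
  17 |  18 | cbbdaada
  18 |   5 | cbcbadbbbbaadcbbdaada
  19 |   0 | cbcbccbcbadbbbbaadcbbdaada
  20 |   2 | cbccbcbadbbbbaadcbbdaada
  21 |   4 | ccbcbadbbbbaadcbbdaada
  22 |  24 | da
  23 |  21 | daada
  24 |  10 | dbbbbaadcbbdaada
  25 |  17 | dcbbdaada

SA = [25, 22, 15, 23, 9, 16, 14, 8, 13, 12, 11, 19, 6, 1, 3, 20, 7, 18, 5, 0, 2, 4, 24, 21, 10, 17]
[i] adj suffixes → lcp
  [1] 25/22 → 1 ('a')
  [2] 22/15 → 3 ('aad')
  [3] 15/23 → 1 ('a')
  [4] 23/9 → 2 ('ad')
  [5] 9/16 → 2 ('ad')
  [6] 16/14 → 0 ('')
  [7] 14/8 → 2 ('ba')
  [8] 8/13 → 1 ('b')
  [9] 13/12 → 2 ('bb')
  [10] 12/11 → 3 ('bbb')
  [11] 11/19 → 2 ('bb')
  [12] 19/6 → 1 ('b')
  [13] 6/1 → 3 ('bcb')
  [14] 1/3 → 2 ('bc')
  [15] 3/20 → 1 ('b')
  [16] 20/7 → 0 ('')
  [17] 7/18 → 2 ('cb')
  [18] 18/5 → 2 ('cb')
  [19] 5/0 → 4 ('cbcb')
  [20] 0/2 → 3 ('cbc')
  [21] 2/4 → 1 ('c')
  [22] 4/24 → 0 ('')
  [23] 24/21 → 2 ('da')
  [24] 21/10 → 1 ('d')
  [25] 10/17 → 1 ('d')

n(n+1)/2 = 26·27/2 = 351
Σ LCP = 0 + 1 + 3 + 1 + 2 + 2 + 0 + 2 + 1 + 2 + 3 + 2 + 1 + 3 + 2 + 1 + 0 + 2 + 2 + 4 + 3 + 1 + 0 + 2 + 1 + 1 = 42
distinct = 351 − 42 = 309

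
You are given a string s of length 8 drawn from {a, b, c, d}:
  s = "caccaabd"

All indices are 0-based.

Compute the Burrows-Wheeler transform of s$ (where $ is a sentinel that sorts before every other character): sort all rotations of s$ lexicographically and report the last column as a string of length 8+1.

dcacac$ab

rank  rotation   last
    0  $caccaabd  d
    1  aabd$cacc  c
    2  abd$cacca  a
    3  accaabd$c  c
    4  bd$caccaa  a
    5  caabd$cac  c
    6  caccaabd$  $
    7  ccaabd$ca  a
    8  d$caccaab  b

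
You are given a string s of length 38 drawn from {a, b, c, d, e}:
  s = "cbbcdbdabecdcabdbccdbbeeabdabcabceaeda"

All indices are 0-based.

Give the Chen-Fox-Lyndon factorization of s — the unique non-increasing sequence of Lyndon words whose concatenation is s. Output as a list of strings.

["c", "bbcdbd", "abecdc", "abdbccdbbee", "abd", "abcabceaed", "a"]

emit factor 1: 'c' (i=0, period=1)
emit factor 2: 'bbcdbd' (i=1, period=6)
emit factor 3: 'abecdc' (i=7, period=6)
emit factor 4: 'abdbccdbbee' (i=13, period=11)
emit factor 5: 'abd' (i=24, period=3)
emit factor 6: 'abcabceaed' (i=27, period=10)
emit factor 7: 'a' (i=37, period=1)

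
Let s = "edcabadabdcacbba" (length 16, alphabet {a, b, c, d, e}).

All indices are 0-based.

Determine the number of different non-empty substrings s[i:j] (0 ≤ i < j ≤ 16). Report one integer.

120

sorted suffixes:
  #0 SA[0]=15  'a'
  #1 SA[1]=3  'abadabdcacbba'
  #2 SA[2]=7  'abdcacbba'
  #3 SA[3]=11  'acbba'
  #4 SA[4]=5  'adabdcacbba'
  #5 SA[5]=14  'ba'
  #6 SA[6]=4  'badabdcacbba'
  #7 SA[7]=13  'bba'
  #8 SA[8]=8  'bdcacbba'
  #9 SA[9]=2  'cabadabdcacbba'
  #10 SA[10]=10  'cacbba'
  #11 SA[11]=12  'cbba'
  #12 SA[12]=6  'dabdcacbba'
  #13 SA[13]=1  'dcabadabdcacbba'
  #14 SA[14]=9  'dcacbba'
  #15 SA[15]=0  'edcabadabdcacbba'

SA = [15, 3, 7, 11, 5, 14, 4, 13, 8, 2, 10, 12, 6, 1, 9, 0]
[i] adj suffixes → lcp
  [1] 15/3 → 1 ('a')
  [2] 3/7 → 2 ('ab')
  [3] 7/11 → 1 ('a')
  [4] 11/5 → 1 ('a')
  [5] 5/14 → 0 ('')
  [6] 14/4 → 2 ('ba')
  [7] 4/13 → 1 ('b')
  [8] 13/8 → 1 ('b')
  [9] 8/2 → 0 ('')
  [10] 2/10 → 2 ('ca')
  [11] 10/12 → 1 ('c')
  [12] 12/6 → 0 ('')
  [13] 6/1 → 1 ('d')
  [14] 1/9 → 3 ('dca')
  [15] 9/0 → 0 ('')

n(n+1)/2 = 16·17/2 = 136
Σ LCP = 0 + 1 + 2 + 1 + 1 + 0 + 2 + 1 + 1 + 0 + 2 + 1 + 0 + 1 + 3 + 0 = 16
distinct = 136 − 16 = 120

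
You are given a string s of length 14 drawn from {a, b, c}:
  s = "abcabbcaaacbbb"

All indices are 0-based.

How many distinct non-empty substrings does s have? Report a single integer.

sorted suffixes:
  #0 SA[0]=7  'aaacbbb'
  #1 SA[1]=8  'aacbbb'
  #2 SA[2]=3  'abbcaaacbbb'
  #3 SA[3]=0  'abcabbcaaacbbb'
  #4 SA[4]=9  'acbbb'
  #5 SA[5]=13  'b'
  #6 SA[6]=12  'bb'
  #7 SA[7]=11  'bbb'
  #8 SA[8]=4  'bbcaaacbbb'
  #9 SA[9]=5  'bcaaacbbb'
  #10 SA[10]=1  'bcabbcaaacbbb'
  #11 SA[11]=6  'caaacbbb'
  #12 SA[12]=2  'cabbcaaacbbb'
  #13 SA[13]=10  'cbbb'

SA = [7, 8, 3, 0, 9, 13, 12, 11, 4, 5, 1, 6, 2, 10]
i: (SA[i-1],SA[i]) lcp shared
  1: (7,8) 2 'aa'
  2: (8,3) 1 'a'
  3: (3,0) 2 'ab'
  4: (0,9) 1 'a'
  5: (9,13) 0 ''
  6: (13,12) 1 'b'
  7: (12,11) 2 'bb'
  8: (11,4) 2 'bb'
  9: (4,5) 1 'b'
  10: (5,1) 3 'bca'
  11: (1,6) 0 ''
  12: (6,2) 2 'ca'
  13: (2,10) 1 'c'

n(n+1)/2 = 14·15/2 = 105
Σ LCP = 0 + 2 + 1 + 2 + 1 + 0 + 1 + 2 + 2 + 1 + 3 + 0 + 2 + 1 = 18
distinct = 105 − 18 = 87

87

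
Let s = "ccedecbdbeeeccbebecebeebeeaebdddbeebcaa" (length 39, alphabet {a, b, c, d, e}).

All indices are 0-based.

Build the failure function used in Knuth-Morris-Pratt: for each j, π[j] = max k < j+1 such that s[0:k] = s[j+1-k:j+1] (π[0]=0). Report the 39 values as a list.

π[0] = 0
j=1 s[j]='c': π[1]=1 (border 'c')
j=2 s[j]='e': k: 1→0; π[2]=0 (border '')
j=3 s[j]='d': π[3]=0 (border '')
j=4 s[j]='e': π[4]=0 (border '')
j=5 s[j]='c': π[5]=1 (border 'c')
j=6 s[j]='b': k: 1→0; π[6]=0 (border '')
j=7 s[j]='d': π[7]=0 (border '')
j=8 s[j]='b': π[8]=0 (border '')
j=9 s[j]='e': π[9]=0 (border '')
j=10 s[j]='e': π[10]=0 (border '')
j=11 s[j]='e': π[11]=0 (border '')
j=12 s[j]='c': π[12]=1 (border 'c')
j=13 s[j]='c': π[13]=2 (border 'cc')
j=14 s[j]='b': k: 2→1→0; π[14]=0 (border '')
j=15 s[j]='e': π[15]=0 (border '')
j=16 s[j]='b': π[16]=0 (border '')
j=17 s[j]='e': π[17]=0 (border '')
j=18 s[j]='c': π[18]=1 (border 'c')
j=19 s[j]='e': k: 1→0; π[19]=0 (border '')
j=20 s[j]='b': π[20]=0 (border '')
j=21 s[j]='e': π[21]=0 (border '')
j=22 s[j]='e': π[22]=0 (border '')
j=23 s[j]='b': π[23]=0 (border '')
j=24 s[j]='e': π[24]=0 (border '')
j=25 s[j]='e': π[25]=0 (border '')
j=26 s[j]='a': π[26]=0 (border '')
j=27 s[j]='e': π[27]=0 (border '')
j=28 s[j]='b': π[28]=0 (border '')
j=29 s[j]='d': π[29]=0 (border '')
j=30 s[j]='d': π[30]=0 (border '')
j=31 s[j]='d': π[31]=0 (border '')
j=32 s[j]='b': π[32]=0 (border '')
j=33 s[j]='e': π[33]=0 (border '')
j=34 s[j]='e': π[34]=0 (border '')
j=35 s[j]='b': π[35]=0 (border '')
j=36 s[j]='c': π[36]=1 (border 'c')
j=37 s[j]='a': k: 1→0; π[37]=0 (border '')
j=38 s[j]='a': π[38]=0 (border '')

[0, 1, 0, 0, 0, 1, 0, 0, 0, 0, 0, 0, 1, 2, 0, 0, 0, 0, 1, 0, 0, 0, 0, 0, 0, 0, 0, 0, 0, 0, 0, 0, 0, 0, 0, 0, 1, 0, 0]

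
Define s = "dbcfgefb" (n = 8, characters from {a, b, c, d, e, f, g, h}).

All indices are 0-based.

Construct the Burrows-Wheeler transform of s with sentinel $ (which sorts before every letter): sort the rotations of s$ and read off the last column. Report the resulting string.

bfdb$gecf

rank  rotation   last
    0  $dbcfgefb  b
    1  b$dbcfgef  f
    2  bcfgefb$d  d
    3  cfgefb$db  b
    4  dbcfgefb$  $
    5  efb$dbcfg  g
    6  fb$dbcfge  e
    7  fgefb$dbc  c
    8  gefb$dbcf  f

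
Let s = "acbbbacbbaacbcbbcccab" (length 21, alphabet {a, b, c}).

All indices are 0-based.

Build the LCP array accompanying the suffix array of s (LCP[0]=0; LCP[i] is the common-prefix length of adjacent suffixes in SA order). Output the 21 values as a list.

[0, 1, 1, 4, 3, 0, 1, 2, 1, 3, 2, 2, 1, 2, 0, 1, 3, 3, 2, 1, 2]

rank→(start, suffix):
  0 → (9, 'aacbcbbcccab')
  1 → (19, 'ab')
  2 → (5, 'acbbaacbcbbcccab')
  3 → (0, 'acbbbacbbaacbcbbcccab')
  4 → (10, 'acbcbbcccab')
  5 → (20, 'b')
  6 → (8, 'baacbcbbcccab')
  7 → (4, 'bacbbaacbcbbcccab')
  8 → (7, 'bbaacbcbbcccab')
  9 → (3, 'bbacbbaacbcbbcccab')
  10 → (2, 'bbbacbbaacbcbbcccab')
  11 → (14, 'bbcccab')
  12 → (12, 'bcbbcccab')
  13 → (15, 'bcccab')
  14 → (18, 'cab')
  15 → (6, 'cbbaacbcbbcccab')
  16 → (1, 'cbbbacbbaacbcbbcccab')
  17 → (13, 'cbbcccab')
  18 → (11, 'cbcbbcccab')
  19 → (17, 'ccab')
  20 → (16, 'cccab')

SA = [9, 19, 5, 0, 10, 20, 8, 4, 7, 3, 2, 14, 12, 15, 18, 6, 1, 13, 11, 17, 16]
[i] adj suffixes → lcp
  [1] 9/19 → 1 ('a')
  [2] 19/5 → 1 ('a')
  [3] 5/0 → 4 ('acbb')
  [4] 0/10 → 3 ('acb')
  [5] 10/20 → 0 ('')
  [6] 20/8 → 1 ('b')
  [7] 8/4 → 2 ('ba')
  [8] 4/7 → 1 ('b')
  [9] 7/3 → 3 ('bba')
  [10] 3/2 → 2 ('bb')
  [11] 2/14 → 2 ('bb')
  [12] 14/12 → 1 ('b')
  [13] 12/15 → 2 ('bc')
  [14] 15/18 → 0 ('')
  [15] 18/6 → 1 ('c')
  [16] 6/1 → 3 ('cbb')
  [17] 1/13 → 3 ('cbb')
  [18] 13/11 → 2 ('cb')
  [19] 11/17 → 1 ('c')
  [20] 17/16 → 2 ('cc')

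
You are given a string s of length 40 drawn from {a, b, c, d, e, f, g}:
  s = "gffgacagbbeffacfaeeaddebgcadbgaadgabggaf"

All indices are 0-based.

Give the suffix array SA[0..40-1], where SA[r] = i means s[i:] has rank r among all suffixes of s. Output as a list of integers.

rank | idx | suffix
   0 |  30 | aadgabggaf
   1 |  34 | abggaf
   2 |   4 | acagbbeffacfaeeaddebgcadbgaadgabggaf
   3 |  13 | acfaeeaddebgcadbgaadgabggaf
   4 |  26 | adbgaadgabggaf
   5 |  19 | addebgcadbgaadgabggaf
   6 |  31 | adgabggaf
   7 |  16 | aeeaddebgcadbgaadgabggaf
   8 |  38 | af
   9 |   6 | agbbeffacfaeeaddebgcadbgaadgabggaf
  10 |   8 | bbeffacfaeeaddebgcadbgaadgabggaf
  11 |   9 | beffacfaeeaddebgcadbgaadgabggaf
  12 |  28 | bgaadgabggaf
  13 |  23 | bgcadbgaadgabggaf
  14 |  35 | bggaf
  15 |  25 | cadbgaadgabggaf
  16 |   5 | cagbbeffacfaeeaddebgcadbgaadgabggaf
  17 |  14 | cfaeeaddebgcadbgaadgabggaf
  18 |  27 | dbgaadgabggaf
  19 |  20 | ddebgcadbgaadgabggaf
  20 |  21 | debgcadbgaadgabggaf
  21 |  32 | dgabggaf
  22 |  18 | eaddebgcadbgaadgabggaf
  23 |  22 | ebgcadbgaadgabggaf
  24 |  17 | eeaddebgcadbgaadgabggaf
  25 |  10 | effacfaeeaddebgcadbgaadgabggaf
  26 |  39 | f
  27 |  12 | facfaeeaddebgcadbgaadgabggaf
  28 |  15 | faeeaddebgcadbgaadgabggaf
  29 |  11 | ffacfaeeaddebgcadbgaadgabggaf
  30 |   1 | ffgacagbbeffacfaeeaddebgcadbgaadgabggaf
  31 |   2 | fgacagbbeffacfaeeaddebgcadbgaadgabggaf
  32 |  29 | gaadgabggaf
  33 |  33 | gabggaf
  34 |   3 | gacagbbeffacfaeeaddebgcadbgaadgabggaf
  35 |  37 | gaf
  36 |   7 | gbbeffacfaeeaddebgcadbgaadgabggaf
  37 |  24 | gcadbgaadgabggaf
  38 |   0 | gffgacagbbeffacfaeeaddebgcadbgaadgabggaf
  39 |  36 | ggaf

[30, 34, 4, 13, 26, 19, 31, 16, 38, 6, 8, 9, 28, 23, 35, 25, 5, 14, 27, 20, 21, 32, 18, 22, 17, 10, 39, 12, 15, 11, 1, 2, 29, 33, 3, 37, 7, 24, 0, 36]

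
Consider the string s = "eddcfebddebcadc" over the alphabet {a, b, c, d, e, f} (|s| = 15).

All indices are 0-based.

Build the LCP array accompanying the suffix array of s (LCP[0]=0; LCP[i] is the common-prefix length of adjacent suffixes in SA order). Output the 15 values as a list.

[0, 0, 1, 0, 1, 1, 0, 2, 1, 2, 1, 0, 2, 1, 0]

rank→(start, suffix):
  0 → (12, 'adc')
  1 → (10, 'bcadc')
  2 → (6, 'bddebcadc')
  3 → (14, 'c')
  4 → (11, 'cadc')
  5 → (3, 'cfebddebcadc')
  6 → (13, 'dc')
  7 → (2, 'dcfebddebcadc')
  8 → (1, 'ddcfebddebcadc')
  9 → (7, 'ddebcadc')
  10 → (8, 'debcadc')
  11 → (9, 'ebcadc')
  12 → (5, 'ebddebcadc')
  13 → (0, 'eddcfebddebcadc')
  14 → (4, 'febddebcadc')

SA = [12, 10, 6, 14, 11, 3, 13, 2, 1, 7, 8, 9, 5, 0, 4]
[i] adj suffixes → lcp
  [1] 12/10 → 0 ('')
  [2] 10/6 → 1 ('b')
  [3] 6/14 → 0 ('')
  [4] 14/11 → 1 ('c')
  [5] 11/3 → 1 ('c')
  [6] 3/13 → 0 ('')
  [7] 13/2 → 2 ('dc')
  [8] 2/1 → 1 ('d')
  [9] 1/7 → 2 ('dd')
  [10] 7/8 → 1 ('d')
  [11] 8/9 → 0 ('')
  [12] 9/5 → 2 ('eb')
  [13] 5/0 → 1 ('e')
  [14] 0/4 → 0 ('')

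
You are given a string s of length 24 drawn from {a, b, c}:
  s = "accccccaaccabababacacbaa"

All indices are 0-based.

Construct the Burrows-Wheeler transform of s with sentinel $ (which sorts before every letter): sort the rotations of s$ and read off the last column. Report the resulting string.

rank  rotation                   last
    0  $accccccaaccabababacacbaa  a
    1  a$accccccaaccabababacacba  a
    2  aa$accccccaaccabababacacb  b
    3  aaccabababacacbaa$acccccc  c
    4  abababacacbaa$accccccaacc  c
    5  ababacacbaa$accccccaaccab  b
    6  abacacbaa$accccccaaccabab  b
    7  acacbaa$accccccaaccababab  b
    8  acbaa$accccccaaccabababac  c
    9  accabababacacbaa$acccccca  a
   10  accccccaaccabababacacbaa$  $
   11  baa$accccccaaccabababacac  c
   12  bababacacbaa$accccccaacca  a
   13  babacacbaa$accccccaaccaba  a
   14  bacacbaa$accccccaaccababa  a
   15  caaccabababacacbaa$accccc  c
   16  cabababacacbaa$accccccaac  c
   17  cacbaa$accccccaaccabababa  a
   18  cbaa$accccccaaccabababaca  a
   19  ccaaccabababacacbaa$acccc  c
   20  ccabababacacbaa$accccccaa  a
   21  cccaaccabababacacbaa$accc  c
   22  ccccaaccabababacacbaa$acc  c
   23  cccccaaccabababacacbaa$ac  c
   24  ccccccaaccabababacacbaa$a  a

aabccbbbca$caaaccaacaccca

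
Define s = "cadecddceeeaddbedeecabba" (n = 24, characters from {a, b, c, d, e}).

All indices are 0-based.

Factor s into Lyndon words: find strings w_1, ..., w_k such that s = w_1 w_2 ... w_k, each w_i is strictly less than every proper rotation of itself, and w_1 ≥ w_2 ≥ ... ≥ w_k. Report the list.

["c", "adecddceee", "addbedeec", "abb", "a"]

emit factor 1: 'c' (i=0, period=1)
emit factor 2: 'adecddceee' (i=1, period=10)
emit factor 3: 'addbedeec' (i=11, period=9)
emit factor 4: 'abb' (i=20, period=3)
emit factor 5: 'a' (i=23, period=1)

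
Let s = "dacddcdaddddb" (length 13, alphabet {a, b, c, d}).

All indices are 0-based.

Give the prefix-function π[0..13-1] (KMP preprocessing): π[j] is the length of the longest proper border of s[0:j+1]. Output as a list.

[0, 0, 0, 1, 1, 0, 1, 2, 1, 1, 1, 1, 0]

π[0] = 0
j=1 s[j]='a': π[1]=0 (border '')
j=2 s[j]='c': π[2]=0 (border '')
j=3 s[j]='d': π[3]=1 (border 'd')
j=4 s[j]='d': k: 1→0; π[4]=1 (border 'd')
j=5 s[j]='c': k: 1→0; π[5]=0 (border '')
j=6 s[j]='d': π[6]=1 (border 'd')
j=7 s[j]='a': π[7]=2 (border 'da')
j=8 s[j]='d': k: 2→0; π[8]=1 (border 'd')
j=9 s[j]='d': k: 1→0; π[9]=1 (border 'd')
j=10 s[j]='d': k: 1→0; π[10]=1 (border 'd')
j=11 s[j]='d': k: 1→0; π[11]=1 (border 'd')
j=12 s[j]='b': k: 1→0; π[12]=0 (border '')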